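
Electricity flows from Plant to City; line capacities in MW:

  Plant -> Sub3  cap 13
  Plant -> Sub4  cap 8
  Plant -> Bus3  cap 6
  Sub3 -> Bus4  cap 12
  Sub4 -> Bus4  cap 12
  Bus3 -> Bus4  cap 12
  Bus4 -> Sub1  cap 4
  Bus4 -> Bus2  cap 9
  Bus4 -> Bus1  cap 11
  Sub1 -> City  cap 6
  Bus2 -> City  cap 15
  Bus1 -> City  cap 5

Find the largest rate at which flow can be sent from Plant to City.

Augment Plant→Sub3→Bus4→Sub1→City: bottleneck 4, flow now 4.
Augment Plant→Sub3→Bus4→Bus2→City: bottleneck 8, flow now 12.
Augment Plant→Sub4→Bus4→Bus2→City: bottleneck 1, flow now 13.
Augment Plant→Sub4→Bus4→Bus1→City: bottleneck 5, flow now 18.
No augmenting path remains; maximum flow = 18.
In the residual graph, reachable from Plant: {Plant, Sub3, Sub4, Bus3, Bus4, Bus1}.
Min-cut edges: Bus4→Sub1 (4), Bus4→Bus2 (9), Bus1→City (5); capacity 4 + 9 + 5 = 18.
This cut is saturated, so no flow can exceed 18.

18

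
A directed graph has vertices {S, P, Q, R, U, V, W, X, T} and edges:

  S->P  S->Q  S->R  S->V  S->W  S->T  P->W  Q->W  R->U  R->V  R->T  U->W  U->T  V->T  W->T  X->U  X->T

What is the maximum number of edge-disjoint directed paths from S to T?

4

Assign every edge capacity 1; by Menger, the answer equals the max flow.
Path S→T (+1); total 1.
Path S→R→T (+1); total 2.
Path S→V→T (+1); total 3.
Path S→W→T (+1); total 4.
No residual S→T path; max flow = 4.
Certifying cut of size 4: {S→R, S→T, S→V, W→T}.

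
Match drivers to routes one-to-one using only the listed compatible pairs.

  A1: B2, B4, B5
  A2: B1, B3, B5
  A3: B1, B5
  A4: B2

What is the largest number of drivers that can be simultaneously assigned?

Unit-capacity flow: source→left, listed edges, right→sink; max matching = max flow.
Augmenting path A1→B2 (+1); matched 1.
Augmenting path A2→B1 (+1); matched 2.
Augmenting path A3→B5 (+1); matched 3.
Augmenting path A4→B2→A1→B4 (+1); matched 4.
No augmenting path remains; maximum matching = 4.
König certificate: {A1, A2, A3, A4} is a vertex cover of size 4 (every listed pair touches it), so no matching can be larger.

4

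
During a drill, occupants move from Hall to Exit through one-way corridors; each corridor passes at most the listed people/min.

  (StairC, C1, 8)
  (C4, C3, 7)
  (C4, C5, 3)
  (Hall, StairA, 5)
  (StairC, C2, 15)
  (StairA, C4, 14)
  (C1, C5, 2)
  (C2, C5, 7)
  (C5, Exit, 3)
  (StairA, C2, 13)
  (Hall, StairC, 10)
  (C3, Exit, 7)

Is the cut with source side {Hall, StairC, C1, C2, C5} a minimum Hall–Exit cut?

Yes — it is a minimum cut (capacity 8).

Given cut capacity: 5 + 3 = 8.
Augment Hall→StairA→C4→C5→Exit: bottleneck 3, flow now 3.
Augment Hall→StairA→C4→C3→Exit: bottleneck 2, flow now 5.
Augment Hall→StairC→C1→C5→C4→C3→Exit: bottleneck 2, flow now 7. (uses reverse residual edge)
Augment Hall→StairC→C2→C5→C4→C3→Exit: bottleneck 1, flow now 8. (uses reverse residual edge)
No augmenting path remains; maximum flow = 8.
Cut capacity 8 equals the max flow, so it is a minimum cut.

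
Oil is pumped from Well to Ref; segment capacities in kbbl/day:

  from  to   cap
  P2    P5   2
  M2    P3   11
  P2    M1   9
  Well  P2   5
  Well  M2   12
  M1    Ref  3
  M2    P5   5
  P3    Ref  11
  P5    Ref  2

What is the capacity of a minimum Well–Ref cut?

16

Augment Well→P2→P5→Ref: bottleneck 2, flow now 2.
Augment Well→P2→M1→Ref: bottleneck 3, flow now 5.
Augment Well→M2→P3→Ref: bottleneck 11, flow now 16.
No augmenting path remains; maximum flow = 16.
By max-flow min-cut, the minimum cut capacity equals the max flow.
In the residual graph, reachable from Well: {Well, P2, M2, P5, M1}.
Min-cut edges: M2→P3 (11), P5→Ref (2), M1→Ref (3); capacity 11 + 2 + 3 = 16.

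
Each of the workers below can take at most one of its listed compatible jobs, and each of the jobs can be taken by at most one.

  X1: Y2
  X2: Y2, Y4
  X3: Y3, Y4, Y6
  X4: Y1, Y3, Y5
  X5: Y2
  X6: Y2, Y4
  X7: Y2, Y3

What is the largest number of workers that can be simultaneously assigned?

Unit-capacity flow: source→left, listed edges, right→sink; max matching = max flow.
Augmenting path X1→Y2 (+1); matched 1.
Augmenting path X2→Y4 (+1); matched 2.
Augmenting path X3→Y3 (+1); matched 3.
Augmenting path X4→Y1 (+1); matched 4.
Augmenting path X7→Y3→X3→Y6 (+1); matched 5.
No augmenting path remains; maximum matching = 5.
König certificate: {X3, X4, X7, Y2, Y4} is a vertex cover of size 5 (every listed pair touches it), so no matching can be larger.

5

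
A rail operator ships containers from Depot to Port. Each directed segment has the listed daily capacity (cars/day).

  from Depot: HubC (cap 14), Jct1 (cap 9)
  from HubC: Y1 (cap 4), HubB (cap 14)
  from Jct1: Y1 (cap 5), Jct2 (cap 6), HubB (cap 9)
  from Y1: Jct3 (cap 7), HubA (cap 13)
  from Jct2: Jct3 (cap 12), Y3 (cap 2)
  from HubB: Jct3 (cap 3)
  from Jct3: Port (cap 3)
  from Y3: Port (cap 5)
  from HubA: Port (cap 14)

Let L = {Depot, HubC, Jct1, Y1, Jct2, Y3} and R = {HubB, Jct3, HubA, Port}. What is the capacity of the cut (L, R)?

Edges leaving {Depot, HubC, Jct1, Y1, Jct2, Y3}: HubC→HubB (14), Jct1→HubB (9), Y1→Jct3 (7), Y1→HubA (13), Jct2→Jct3 (12), Y3→Port (5).
Cut capacity = 14 + 9 + 7 + 13 + 12 + 5 = 60.

60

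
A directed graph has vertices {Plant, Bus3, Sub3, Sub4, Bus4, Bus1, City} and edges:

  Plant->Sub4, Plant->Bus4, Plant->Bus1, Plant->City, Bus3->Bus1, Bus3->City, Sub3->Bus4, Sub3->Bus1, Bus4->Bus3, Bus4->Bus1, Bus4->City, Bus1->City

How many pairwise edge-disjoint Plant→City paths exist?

Assign every edge capacity 1; by Menger, the answer equals the max flow.
Path Plant→City (+1); total 1.
Path Plant→Bus4→City (+1); total 2.
Path Plant→Bus1→City (+1); total 3.
No residual Plant→City path; max flow = 3.
Certifying cut of size 3: {Plant→Bus1, Plant→Bus4, Plant→City}.

3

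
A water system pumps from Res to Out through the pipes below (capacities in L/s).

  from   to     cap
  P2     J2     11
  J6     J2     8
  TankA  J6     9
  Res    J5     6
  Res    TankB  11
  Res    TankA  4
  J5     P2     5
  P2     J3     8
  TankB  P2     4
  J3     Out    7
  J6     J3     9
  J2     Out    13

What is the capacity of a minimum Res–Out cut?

Augment Res→TankB→P2→J3→Out: bottleneck 4, flow now 4.
Augment Res→J5→P2→J3→Out: bottleneck 3, flow now 7.
Augment Res→J5→P2→J2→Out: bottleneck 2, flow now 9.
Augment Res→TankA→J6→J2→Out: bottleneck 4, flow now 13.
No augmenting path remains; maximum flow = 13.
By max-flow min-cut, the minimum cut capacity equals the max flow.
In the residual graph, reachable from Res: {Res, TankB, J5}.
Min-cut edges: Res→TankA (4), TankB→P2 (4), J5→P2 (5); capacity 4 + 4 + 5 = 13.

13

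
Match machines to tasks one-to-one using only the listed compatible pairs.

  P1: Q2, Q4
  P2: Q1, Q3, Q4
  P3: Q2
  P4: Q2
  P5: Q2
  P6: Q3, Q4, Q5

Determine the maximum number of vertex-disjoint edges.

4

Unit-capacity flow: source→left, listed edges, right→sink; max matching = max flow.
Augmenting path P1→Q2 (+1); matched 1.
Augmenting path P2→Q1 (+1); matched 2.
Augmenting path P6→Q3 (+1); matched 3.
Augmenting path P3→Q2→P1→Q4 (+1); matched 4.
No augmenting path remains; maximum matching = 4.
König certificate: {P1, P2, P6, Q2} is a vertex cover of size 4 (every listed pair touches it), so no matching can be larger.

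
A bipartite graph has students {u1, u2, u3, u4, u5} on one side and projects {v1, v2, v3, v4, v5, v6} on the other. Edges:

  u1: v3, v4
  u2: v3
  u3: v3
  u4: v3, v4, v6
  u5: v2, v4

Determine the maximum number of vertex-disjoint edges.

4

Unit-capacity flow: source→left, listed edges, right→sink; max matching = max flow.
Augmenting path u1→v3 (+1); matched 1.
Augmenting path u4→v4 (+1); matched 2.
Augmenting path u5→v2 (+1); matched 3.
Augmenting path u2→v3→u1→v4→u4→v6 (+1); matched 4.
No augmenting path remains; maximum matching = 4.
König certificate: {u1, u4, u5, v3} is a vertex cover of size 4 (every listed pair touches it), so no matching can be larger.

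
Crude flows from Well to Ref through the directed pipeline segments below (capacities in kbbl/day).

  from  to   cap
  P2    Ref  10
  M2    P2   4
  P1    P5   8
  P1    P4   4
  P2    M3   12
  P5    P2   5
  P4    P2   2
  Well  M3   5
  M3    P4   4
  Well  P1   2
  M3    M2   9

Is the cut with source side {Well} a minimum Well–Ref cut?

Yes — it is a minimum cut (capacity 7).

Given cut capacity: 2 + 5 = 7.
Augment Well→P1→P4→P2→Ref: bottleneck 2, flow now 2.
Augment Well→M3→M2→P2→Ref: bottleneck 4, flow now 6.
Augment Well→M3→P4→P1→P5→P2→Ref: bottleneck 1, flow now 7. (uses reverse residual edge)
No augmenting path remains; maximum flow = 7.
Cut capacity 7 equals the max flow, so it is a minimum cut.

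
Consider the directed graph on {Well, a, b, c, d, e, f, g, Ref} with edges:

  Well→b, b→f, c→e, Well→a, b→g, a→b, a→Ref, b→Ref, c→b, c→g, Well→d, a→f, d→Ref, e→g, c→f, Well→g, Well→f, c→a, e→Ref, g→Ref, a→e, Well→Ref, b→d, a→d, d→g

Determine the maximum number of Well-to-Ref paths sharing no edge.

5

Assign every edge capacity 1; by Menger, the answer equals the max flow.
Path Well→Ref (+1); total 1.
Path Well→a→Ref (+1); total 2.
Path Well→b→Ref (+1); total 3.
Path Well→d→Ref (+1); total 4.
Path Well→g→Ref (+1); total 5.
No residual Well→Ref path; max flow = 5.
Certifying cut of size 5: {Well→Ref, Well→a, Well→b, Well→d, Well→g}.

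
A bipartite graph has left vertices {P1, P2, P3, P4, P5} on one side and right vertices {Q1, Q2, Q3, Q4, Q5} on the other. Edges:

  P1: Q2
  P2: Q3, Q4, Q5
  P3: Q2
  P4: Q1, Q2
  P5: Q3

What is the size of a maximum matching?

4

Unit-capacity flow: source→left, listed edges, right→sink; max matching = max flow.
Augmenting path P1→Q2 (+1); matched 1.
Augmenting path P2→Q3 (+1); matched 2.
Augmenting path P4→Q1 (+1); matched 3.
Augmenting path P5→Q3→P2→Q4 (+1); matched 4.
No augmenting path remains; maximum matching = 4.
König certificate: {P2, P4, P5, Q2} is a vertex cover of size 4 (every listed pair touches it), so no matching can be larger.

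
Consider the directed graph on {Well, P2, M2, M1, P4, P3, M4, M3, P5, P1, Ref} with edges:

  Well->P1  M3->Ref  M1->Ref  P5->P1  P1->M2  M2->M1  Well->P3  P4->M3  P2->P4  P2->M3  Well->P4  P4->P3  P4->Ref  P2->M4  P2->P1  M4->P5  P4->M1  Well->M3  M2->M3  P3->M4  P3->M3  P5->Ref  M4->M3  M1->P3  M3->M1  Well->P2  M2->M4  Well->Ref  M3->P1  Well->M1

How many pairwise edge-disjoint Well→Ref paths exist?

Assign every edge capacity 1; by Menger, the answer equals the max flow.
Path Well→Ref (+1); total 1.
Path Well→M1→Ref (+1); total 2.
Path Well→P4→Ref (+1); total 3.
Path Well→M3→Ref (+1); total 4.
Path Well→P2→M4→P5→Ref (+1); total 5.
No residual Well→Ref path; max flow = 5.
Certifying cut of size 5: {M1→Ref, M3→Ref, M4→P5, P4→Ref, Well→Ref}.

5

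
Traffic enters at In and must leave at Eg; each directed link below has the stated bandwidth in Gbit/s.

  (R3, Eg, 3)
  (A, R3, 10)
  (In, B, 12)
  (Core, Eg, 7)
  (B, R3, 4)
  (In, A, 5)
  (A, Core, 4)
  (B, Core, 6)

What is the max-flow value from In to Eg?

10

Augment In→B→R3→Eg: bottleneck 3, flow now 3.
Augment In→B→Core→Eg: bottleneck 6, flow now 9.
Augment In→A→Core→Eg: bottleneck 1, flow now 10.
No augmenting path remains; maximum flow = 10.
In the residual graph, reachable from In: {In, B, A, R3, Core}.
Min-cut edges: R3→Eg (3), Core→Eg (7); capacity 3 + 7 = 10.
This cut is saturated, so no flow can exceed 10.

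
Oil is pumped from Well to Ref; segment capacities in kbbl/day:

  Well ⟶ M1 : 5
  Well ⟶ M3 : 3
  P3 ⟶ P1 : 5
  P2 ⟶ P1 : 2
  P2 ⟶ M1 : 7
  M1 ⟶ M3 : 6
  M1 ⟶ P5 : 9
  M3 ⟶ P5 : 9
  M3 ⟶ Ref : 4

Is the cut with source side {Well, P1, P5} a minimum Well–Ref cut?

No — its capacity is 8, but the minimum cut has capacity 4.

Given cut capacity: 5 + 3 = 8.
Augment Well→M3→Ref: bottleneck 3, flow now 3.
Augment Well→M1→M3→Ref: bottleneck 1, flow now 4.
No augmenting path remains; maximum flow = 4.
In the residual graph, reachable from Well: {Well, M1, M3, P5}.
Min-cut edges: M3→Ref (4); capacity 4 = 4.
Cut capacity 8 exceeds the max flow 4, so it is not minimum.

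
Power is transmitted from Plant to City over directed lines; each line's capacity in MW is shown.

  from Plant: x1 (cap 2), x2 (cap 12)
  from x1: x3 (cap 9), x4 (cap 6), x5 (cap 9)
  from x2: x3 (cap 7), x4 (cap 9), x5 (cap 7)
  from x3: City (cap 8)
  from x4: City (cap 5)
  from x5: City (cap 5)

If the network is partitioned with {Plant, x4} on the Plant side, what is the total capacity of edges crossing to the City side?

19

Edges leaving {Plant, x4}: Plant→x1 (2), Plant→x2 (12), x4→City (5).
Cut capacity = 2 + 12 + 5 = 19.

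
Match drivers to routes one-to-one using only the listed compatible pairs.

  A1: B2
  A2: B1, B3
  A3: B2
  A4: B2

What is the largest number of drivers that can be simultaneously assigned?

Unit-capacity flow: source→left, listed edges, right→sink; max matching = max flow.
Augmenting path A1→B2 (+1); matched 1.
Augmenting path A2→B1 (+1); matched 2.
No augmenting path remains; maximum matching = 2.
König certificate: {A2, B2} is a vertex cover of size 2 (every listed pair touches it), so no matching can be larger.

2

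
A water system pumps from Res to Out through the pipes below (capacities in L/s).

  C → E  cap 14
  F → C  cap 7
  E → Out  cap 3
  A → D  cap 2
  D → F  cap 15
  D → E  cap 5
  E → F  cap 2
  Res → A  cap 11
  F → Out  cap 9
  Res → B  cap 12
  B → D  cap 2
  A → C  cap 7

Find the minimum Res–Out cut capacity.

Augment Res→A→C→E→Out: bottleneck 3, flow now 3.
Augment Res→A→D→F→Out: bottleneck 2, flow now 5.
Augment Res→B→D→F→Out: bottleneck 2, flow now 7.
Augment Res→A→C→E→F→Out: bottleneck 2, flow now 9.
No augmenting path remains; maximum flow = 9.
By max-flow min-cut, the minimum cut capacity equals the max flow.
In the residual graph, reachable from Res: {Res, A, B, C, E}.
Min-cut edges: A→D (2), B→D (2), E→F (2), E→Out (3); capacity 2 + 2 + 2 + 3 = 9.

9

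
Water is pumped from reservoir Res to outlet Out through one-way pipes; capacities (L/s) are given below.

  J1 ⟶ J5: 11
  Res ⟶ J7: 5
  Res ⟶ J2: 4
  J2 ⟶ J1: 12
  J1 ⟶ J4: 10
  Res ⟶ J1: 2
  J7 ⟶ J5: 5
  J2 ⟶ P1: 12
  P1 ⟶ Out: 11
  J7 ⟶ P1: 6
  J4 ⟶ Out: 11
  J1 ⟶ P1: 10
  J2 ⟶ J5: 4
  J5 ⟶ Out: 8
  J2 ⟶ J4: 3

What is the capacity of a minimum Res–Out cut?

Augment Res→J1→P1→Out: bottleneck 2, flow now 2.
Augment Res→J7→P1→Out: bottleneck 5, flow now 7.
Augment Res→J2→P1→Out: bottleneck 4, flow now 11.
No augmenting path remains; maximum flow = 11.
By max-flow min-cut, the minimum cut capacity equals the max flow.
In the residual graph, reachable from Res: {Res}.
Min-cut edges: Res→J1 (2), Res→J7 (5), Res→J2 (4); capacity 2 + 5 + 4 = 11.

11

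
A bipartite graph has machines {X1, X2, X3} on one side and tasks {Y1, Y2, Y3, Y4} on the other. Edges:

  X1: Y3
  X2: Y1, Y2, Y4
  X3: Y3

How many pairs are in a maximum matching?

2

Unit-capacity flow: source→left, listed edges, right→sink; max matching = max flow.
Augmenting path X1→Y3 (+1); matched 1.
Augmenting path X2→Y1 (+1); matched 2.
No augmenting path remains; maximum matching = 2.
König certificate: {X2, Y3} is a vertex cover of size 2 (every listed pair touches it), so no matching can be larger.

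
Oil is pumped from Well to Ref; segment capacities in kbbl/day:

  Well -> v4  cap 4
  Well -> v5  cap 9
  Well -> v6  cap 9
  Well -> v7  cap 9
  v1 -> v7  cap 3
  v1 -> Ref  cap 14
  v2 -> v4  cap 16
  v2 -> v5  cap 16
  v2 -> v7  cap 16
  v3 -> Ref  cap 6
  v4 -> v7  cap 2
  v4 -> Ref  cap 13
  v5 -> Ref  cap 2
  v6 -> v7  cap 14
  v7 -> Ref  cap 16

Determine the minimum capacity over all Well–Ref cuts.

22

Augment Well→v4→Ref: bottleneck 4, flow now 4.
Augment Well→v5→Ref: bottleneck 2, flow now 6.
Augment Well→v7→Ref: bottleneck 9, flow now 15.
Augment Well→v6→v7→Ref: bottleneck 7, flow now 22.
No augmenting path remains; maximum flow = 22.
By max-flow min-cut, the minimum cut capacity equals the max flow.
In the residual graph, reachable from Well: {Well, v5, v6, v7}.
Min-cut edges: Well→v4 (4), v5→Ref (2), v7→Ref (16); capacity 4 + 2 + 16 = 22.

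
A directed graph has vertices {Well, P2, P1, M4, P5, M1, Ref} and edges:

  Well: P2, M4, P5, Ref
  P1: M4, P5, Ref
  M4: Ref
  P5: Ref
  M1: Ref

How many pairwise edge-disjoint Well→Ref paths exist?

Assign every edge capacity 1; by Menger, the answer equals the max flow.
Path Well→Ref (+1); total 1.
Path Well→M4→Ref (+1); total 2.
Path Well→P5→Ref (+1); total 3.
No residual Well→Ref path; max flow = 3.
Certifying cut of size 3: {Well→M4, Well→P5, Well→Ref}.

3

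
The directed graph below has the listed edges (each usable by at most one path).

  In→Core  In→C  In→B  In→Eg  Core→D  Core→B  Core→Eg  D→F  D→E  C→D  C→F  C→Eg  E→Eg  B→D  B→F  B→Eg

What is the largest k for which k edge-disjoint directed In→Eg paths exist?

Assign every edge capacity 1; by Menger, the answer equals the max flow.
Path In→Eg (+1); total 1.
Path In→Core→Eg (+1); total 2.
Path In→C→Eg (+1); total 3.
Path In→B→Eg (+1); total 4.
No residual In→Eg path; max flow = 4.
Certifying cut of size 4: {In→B, In→C, In→Core, In→Eg}.

4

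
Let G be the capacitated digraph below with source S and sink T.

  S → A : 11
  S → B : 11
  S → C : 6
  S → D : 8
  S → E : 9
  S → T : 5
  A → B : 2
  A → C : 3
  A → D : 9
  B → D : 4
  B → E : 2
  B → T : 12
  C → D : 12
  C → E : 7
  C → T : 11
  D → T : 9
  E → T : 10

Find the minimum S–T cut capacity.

Augment S→T: bottleneck 5, flow now 5.
Augment S→B→T: bottleneck 11, flow now 16.
Augment S→C→T: bottleneck 6, flow now 22.
Augment S→D→T: bottleneck 8, flow now 30.
Augment S→E→T: bottleneck 9, flow now 39.
Augment S→A→B→T: bottleneck 1, flow now 40.
Augment S→A→C→T: bottleneck 3, flow now 43.
Augment S→A→D→T: bottleneck 1, flow now 44.
Augment S→A→B→E→T: bottleneck 1, flow now 45.
No augmenting path remains; maximum flow = 45.
By max-flow min-cut, the minimum cut capacity equals the max flow.
In the residual graph, reachable from S: {S, A, D}.
Min-cut edges: S→B (11), S→C (6), S→E (9), S→T (5), A→B (2), A→C (3), D→T (9); capacity 11 + 6 + 9 + 5 + 2 + 3 + 9 = 45.

45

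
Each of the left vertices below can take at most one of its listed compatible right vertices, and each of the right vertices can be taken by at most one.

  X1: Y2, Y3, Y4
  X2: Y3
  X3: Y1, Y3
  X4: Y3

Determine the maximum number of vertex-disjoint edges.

3

Unit-capacity flow: source→left, listed edges, right→sink; max matching = max flow.
Augmenting path X1→Y2 (+1); matched 1.
Augmenting path X2→Y3 (+1); matched 2.
Augmenting path X3→Y1 (+1); matched 3.
No augmenting path remains; maximum matching = 3.
König certificate: {X1, X3, Y3} is a vertex cover of size 3 (every listed pair touches it), so no matching can be larger.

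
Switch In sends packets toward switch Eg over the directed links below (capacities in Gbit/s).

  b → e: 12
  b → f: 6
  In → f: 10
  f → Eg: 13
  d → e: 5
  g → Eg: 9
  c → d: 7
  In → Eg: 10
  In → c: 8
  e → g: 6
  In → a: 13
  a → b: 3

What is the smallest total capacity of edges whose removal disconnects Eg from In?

28

Augment In→Eg: bottleneck 10, flow now 10.
Augment In→f→Eg: bottleneck 10, flow now 20.
Augment In→a→b→f→Eg: bottleneck 3, flow now 23.
Augment In→c→d→e→g→Eg: bottleneck 5, flow now 28.
No augmenting path remains; maximum flow = 28.
By max-flow min-cut, the minimum cut capacity equals the max flow.
In the residual graph, reachable from In: {In, a, c, d}.
Min-cut edges: In→f (10), In→Eg (10), a→b (3), d→e (5); capacity 10 + 10 + 3 + 5 = 28.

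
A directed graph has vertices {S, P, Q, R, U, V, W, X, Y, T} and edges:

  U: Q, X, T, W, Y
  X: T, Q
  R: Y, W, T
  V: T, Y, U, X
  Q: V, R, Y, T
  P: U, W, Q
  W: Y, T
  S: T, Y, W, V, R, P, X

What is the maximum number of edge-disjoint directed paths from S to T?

6

Assign every edge capacity 1; by Menger, the answer equals the max flow.
Path S→T (+1); total 1.
Path S→R→T (+1); total 2.
Path S→V→T (+1); total 3.
Path S→W→T (+1); total 4.
Path S→X→T (+1); total 5.
Path S→P→Q→T (+1); total 6.
No residual S→T path; max flow = 6.
Certifying cut of size 6: {S→P, S→R, S→T, S→V, S→W, S→X}.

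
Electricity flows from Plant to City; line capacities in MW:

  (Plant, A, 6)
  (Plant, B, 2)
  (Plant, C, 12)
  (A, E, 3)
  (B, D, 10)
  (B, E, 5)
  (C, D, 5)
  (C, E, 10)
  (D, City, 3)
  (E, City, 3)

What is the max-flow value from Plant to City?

6

Augment Plant→A→E→City: bottleneck 3, flow now 3.
Augment Plant→B→D→City: bottleneck 2, flow now 5.
Augment Plant→C→D→City: bottleneck 1, flow now 6.
No augmenting path remains; maximum flow = 6.
In the residual graph, reachable from Plant: {Plant, A, B, C, D, E}.
Min-cut edges: D→City (3), E→City (3); capacity 3 + 3 = 6.
This cut is saturated, so no flow can exceed 6.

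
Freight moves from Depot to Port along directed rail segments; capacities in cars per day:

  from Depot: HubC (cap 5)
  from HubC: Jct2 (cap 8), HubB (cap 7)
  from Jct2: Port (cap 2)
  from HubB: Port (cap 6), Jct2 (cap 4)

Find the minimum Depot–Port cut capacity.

5

Augment Depot→HubC→Jct2→Port: bottleneck 2, flow now 2.
Augment Depot→HubC→HubB→Port: bottleneck 3, flow now 5.
No augmenting path remains; maximum flow = 5.
By max-flow min-cut, the minimum cut capacity equals the max flow.
In the residual graph, reachable from Depot: {Depot}.
Min-cut edges: Depot→HubC (5); capacity 5 = 5.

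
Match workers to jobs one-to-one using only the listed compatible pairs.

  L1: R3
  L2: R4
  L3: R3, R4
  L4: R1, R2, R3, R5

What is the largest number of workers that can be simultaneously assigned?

Unit-capacity flow: source→left, listed edges, right→sink; max matching = max flow.
Augmenting path L1→R3 (+1); matched 1.
Augmenting path L2→R4 (+1); matched 2.
Augmenting path L4→R1 (+1); matched 3.
No augmenting path remains; maximum matching = 3.
König certificate: {L4, R3, R4} is a vertex cover of size 3 (every listed pair touches it), so no matching can be larger.

3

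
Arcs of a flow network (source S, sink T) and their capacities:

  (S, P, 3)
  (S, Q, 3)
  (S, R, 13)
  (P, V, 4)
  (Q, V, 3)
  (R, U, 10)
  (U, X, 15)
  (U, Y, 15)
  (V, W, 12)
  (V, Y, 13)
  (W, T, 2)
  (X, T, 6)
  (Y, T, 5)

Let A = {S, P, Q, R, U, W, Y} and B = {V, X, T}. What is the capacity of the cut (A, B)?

Edges leaving {S, P, Q, R, U, W, Y}: P→V (4), Q→V (3), U→X (15), W→T (2), Y→T (5).
Cut capacity = 4 + 3 + 15 + 2 + 5 = 29.

29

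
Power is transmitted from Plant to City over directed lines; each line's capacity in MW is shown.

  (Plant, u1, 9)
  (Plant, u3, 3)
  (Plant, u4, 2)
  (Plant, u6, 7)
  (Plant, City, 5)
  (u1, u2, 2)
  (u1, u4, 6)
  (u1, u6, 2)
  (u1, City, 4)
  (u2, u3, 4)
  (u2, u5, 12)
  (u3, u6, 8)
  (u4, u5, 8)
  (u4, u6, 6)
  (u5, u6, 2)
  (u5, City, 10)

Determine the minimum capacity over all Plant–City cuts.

Augment Plant→City: bottleneck 5, flow now 5.
Augment Plant→u1→City: bottleneck 4, flow now 9.
Augment Plant→u4→u5→City: bottleneck 2, flow now 11.
Augment Plant→u1→u2→u5→City: bottleneck 2, flow now 13.
Augment Plant→u1→u4→u5→City: bottleneck 3, flow now 16.
No augmenting path remains; maximum flow = 16.
By max-flow min-cut, the minimum cut capacity equals the max flow.
In the residual graph, reachable from Plant: {Plant, u3, u6}.
Min-cut edges: Plant→u1 (9), Plant→u4 (2), Plant→City (5); capacity 9 + 2 + 5 = 16.

16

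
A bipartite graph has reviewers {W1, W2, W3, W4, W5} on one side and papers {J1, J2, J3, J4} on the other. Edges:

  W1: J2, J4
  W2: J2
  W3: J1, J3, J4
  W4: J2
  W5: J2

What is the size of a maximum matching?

Unit-capacity flow: source→left, listed edges, right→sink; max matching = max flow.
Augmenting path W1→J2 (+1); matched 1.
Augmenting path W3→J1 (+1); matched 2.
Augmenting path W2→J2→W1→J4 (+1); matched 3.
No augmenting path remains; maximum matching = 3.
König certificate: {W1, W3, J2} is a vertex cover of size 3 (every listed pair touches it), so no matching can be larger.

3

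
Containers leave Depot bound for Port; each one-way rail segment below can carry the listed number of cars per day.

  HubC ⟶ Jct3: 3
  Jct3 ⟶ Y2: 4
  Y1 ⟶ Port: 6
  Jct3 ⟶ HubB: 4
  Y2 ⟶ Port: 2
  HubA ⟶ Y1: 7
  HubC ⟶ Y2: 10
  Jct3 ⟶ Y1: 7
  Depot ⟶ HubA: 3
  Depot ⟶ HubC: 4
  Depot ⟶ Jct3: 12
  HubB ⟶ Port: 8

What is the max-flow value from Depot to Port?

12

Augment Depot→HubC→Y2→Port: bottleneck 2, flow now 2.
Augment Depot→Jct3→HubB→Port: bottleneck 4, flow now 6.
Augment Depot→Jct3→Y1→Port: bottleneck 6, flow now 12.
No augmenting path remains; maximum flow = 12.
In the residual graph, reachable from Depot: {Depot, HubC, Jct3, HubA, Y2, Y1}.
Min-cut edges: Jct3→HubB (4), Y2→Port (2), Y1→Port (6); capacity 4 + 2 + 6 = 12.
This cut is saturated, so no flow can exceed 12.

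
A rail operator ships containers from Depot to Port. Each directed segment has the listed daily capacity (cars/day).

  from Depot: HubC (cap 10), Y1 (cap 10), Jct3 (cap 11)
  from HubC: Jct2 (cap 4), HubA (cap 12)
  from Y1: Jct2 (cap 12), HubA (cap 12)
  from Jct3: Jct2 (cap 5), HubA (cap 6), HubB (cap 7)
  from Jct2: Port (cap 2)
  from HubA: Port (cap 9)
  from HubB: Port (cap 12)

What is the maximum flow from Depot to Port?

18

Augment Depot→HubC→Jct2→Port: bottleneck 2, flow now 2.
Augment Depot→HubC→HubA→Port: bottleneck 8, flow now 10.
Augment Depot→Y1→HubA→Port: bottleneck 1, flow now 11.
Augment Depot→Jct3→HubB→Port: bottleneck 7, flow now 18.
No augmenting path remains; maximum flow = 18.
In the residual graph, reachable from Depot: {Depot, HubC, Y1, Jct3, Jct2, HubA}.
Min-cut edges: Jct3→HubB (7), Jct2→Port (2), HubA→Port (9); capacity 7 + 2 + 9 = 18.
This cut is saturated, so no flow can exceed 18.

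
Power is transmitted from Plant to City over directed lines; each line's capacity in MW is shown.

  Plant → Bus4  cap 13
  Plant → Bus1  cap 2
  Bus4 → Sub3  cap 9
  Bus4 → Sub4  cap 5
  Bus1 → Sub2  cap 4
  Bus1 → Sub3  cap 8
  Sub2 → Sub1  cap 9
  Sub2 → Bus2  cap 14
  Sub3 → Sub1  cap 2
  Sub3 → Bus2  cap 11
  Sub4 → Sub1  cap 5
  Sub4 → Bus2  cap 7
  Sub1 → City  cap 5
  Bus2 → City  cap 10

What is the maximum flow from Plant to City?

15

Augment Plant→Bus4→Sub3→Sub1→City: bottleneck 2, flow now 2.
Augment Plant→Bus4→Sub3→Bus2→City: bottleneck 7, flow now 9.
Augment Plant→Bus4→Sub4→Sub1→City: bottleneck 3, flow now 12.
Augment Plant→Bus4→Sub4→Bus2→City: bottleneck 1, flow now 13.
Augment Plant→Bus1→Sub2→Bus2→City: bottleneck 2, flow now 15.
No augmenting path remains; maximum flow = 15.
In the residual graph, reachable from Plant: {Plant}.
Min-cut edges: Plant→Bus4 (13), Plant→Bus1 (2); capacity 13 + 2 = 15.
This cut is saturated, so no flow can exceed 15.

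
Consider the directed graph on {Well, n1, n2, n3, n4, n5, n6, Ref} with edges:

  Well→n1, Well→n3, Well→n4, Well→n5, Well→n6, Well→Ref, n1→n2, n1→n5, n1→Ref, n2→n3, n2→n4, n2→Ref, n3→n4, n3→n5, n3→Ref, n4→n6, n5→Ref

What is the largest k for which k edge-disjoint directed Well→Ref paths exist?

4

Assign every edge capacity 1; by Menger, the answer equals the max flow.
Path Well→Ref (+1); total 1.
Path Well→n1→Ref (+1); total 2.
Path Well→n3→Ref (+1); total 3.
Path Well→n5→Ref (+1); total 4.
No residual Well→Ref path; max flow = 4.
Certifying cut of size 4: {Well→Ref, Well→n1, Well→n3, Well→n5}.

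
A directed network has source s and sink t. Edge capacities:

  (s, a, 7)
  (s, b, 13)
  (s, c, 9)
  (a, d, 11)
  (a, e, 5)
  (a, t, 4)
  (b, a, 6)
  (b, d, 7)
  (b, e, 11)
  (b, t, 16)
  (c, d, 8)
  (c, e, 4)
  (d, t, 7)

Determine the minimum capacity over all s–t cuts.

24

Augment s→a→t: bottleneck 4, flow now 4.
Augment s→b→t: bottleneck 13, flow now 17.
Augment s→a→d→t: bottleneck 3, flow now 20.
Augment s→c→d→t: bottleneck 4, flow now 24.
No augmenting path remains; maximum flow = 24.
By max-flow min-cut, the minimum cut capacity equals the max flow.
In the residual graph, reachable from s: {s, a, c, d, e}.
Min-cut edges: s→b (13), a→t (4), d→t (7); capacity 13 + 4 + 7 = 24.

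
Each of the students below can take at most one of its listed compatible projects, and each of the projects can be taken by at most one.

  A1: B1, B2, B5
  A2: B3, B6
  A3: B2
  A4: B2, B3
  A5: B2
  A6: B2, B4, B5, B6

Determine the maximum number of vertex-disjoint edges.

Unit-capacity flow: source→left, listed edges, right→sink; max matching = max flow.
Augmenting path A1→B1 (+1); matched 1.
Augmenting path A2→B3 (+1); matched 2.
Augmenting path A3→B2 (+1); matched 3.
Augmenting path A6→B4 (+1); matched 4.
Augmenting path A4→B3→A2→B6 (+1); matched 5.
No augmenting path remains; maximum matching = 5.
König certificate: {A1, A2, A4, A6, B2} is a vertex cover of size 5 (every listed pair touches it), so no matching can be larger.

5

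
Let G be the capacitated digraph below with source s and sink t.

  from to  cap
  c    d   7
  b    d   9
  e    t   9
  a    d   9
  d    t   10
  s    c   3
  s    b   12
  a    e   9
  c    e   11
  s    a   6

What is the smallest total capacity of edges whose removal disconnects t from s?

Augment s→a→d→t: bottleneck 6, flow now 6.
Augment s→b→d→t: bottleneck 4, flow now 10.
Augment s→c→e→t: bottleneck 3, flow now 13.
Augment s→b→d→a→e→t: bottleneck 5, flow now 18. (uses reverse residual edge)
No augmenting path remains; maximum flow = 18.
By max-flow min-cut, the minimum cut capacity equals the max flow.
In the residual graph, reachable from s: {s, b}.
Min-cut edges: s→a (6), s→c (3), b→d (9); capacity 6 + 3 + 9 = 18.

18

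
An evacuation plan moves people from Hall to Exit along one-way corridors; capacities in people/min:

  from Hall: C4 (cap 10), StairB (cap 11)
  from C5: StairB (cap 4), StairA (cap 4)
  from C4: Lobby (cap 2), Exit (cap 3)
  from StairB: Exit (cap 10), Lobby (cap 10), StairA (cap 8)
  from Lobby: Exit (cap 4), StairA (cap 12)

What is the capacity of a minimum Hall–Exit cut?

Augment Hall→C4→Exit: bottleneck 3, flow now 3.
Augment Hall→StairB→Exit: bottleneck 10, flow now 13.
Augment Hall→C4→Lobby→Exit: bottleneck 2, flow now 15.
Augment Hall→StairB→Lobby→Exit: bottleneck 1, flow now 16.
No augmenting path remains; maximum flow = 16.
By max-flow min-cut, the minimum cut capacity equals the max flow.
In the residual graph, reachable from Hall: {Hall, C4}.
Min-cut edges: Hall→StairB (11), C4→Lobby (2), C4→Exit (3); capacity 11 + 2 + 3 = 16.

16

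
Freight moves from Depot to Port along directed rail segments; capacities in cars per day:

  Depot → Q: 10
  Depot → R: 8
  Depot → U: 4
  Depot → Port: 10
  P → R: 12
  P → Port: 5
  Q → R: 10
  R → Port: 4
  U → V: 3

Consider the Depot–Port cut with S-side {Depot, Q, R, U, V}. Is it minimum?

Yes — it is a minimum cut (capacity 14).

Given cut capacity: 10 + 4 = 14.
Augment Depot→Port: bottleneck 10, flow now 10.
Augment Depot→R→Port: bottleneck 4, flow now 14.
No augmenting path remains; maximum flow = 14.
Cut capacity 14 equals the max flow, so it is a minimum cut.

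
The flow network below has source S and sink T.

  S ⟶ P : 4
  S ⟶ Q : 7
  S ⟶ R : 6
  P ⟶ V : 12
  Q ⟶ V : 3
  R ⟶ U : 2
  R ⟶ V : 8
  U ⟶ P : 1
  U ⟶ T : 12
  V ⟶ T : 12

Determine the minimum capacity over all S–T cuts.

13

Augment S→P→V→T: bottleneck 4, flow now 4.
Augment S→Q→V→T: bottleneck 3, flow now 7.
Augment S→R→U→T: bottleneck 2, flow now 9.
Augment S→R→V→T: bottleneck 4, flow now 13.
No augmenting path remains; maximum flow = 13.
By max-flow min-cut, the minimum cut capacity equals the max flow.
In the residual graph, reachable from S: {S, Q}.
Min-cut edges: S→P (4), S→R (6), Q→V (3); capacity 4 + 6 + 3 = 13.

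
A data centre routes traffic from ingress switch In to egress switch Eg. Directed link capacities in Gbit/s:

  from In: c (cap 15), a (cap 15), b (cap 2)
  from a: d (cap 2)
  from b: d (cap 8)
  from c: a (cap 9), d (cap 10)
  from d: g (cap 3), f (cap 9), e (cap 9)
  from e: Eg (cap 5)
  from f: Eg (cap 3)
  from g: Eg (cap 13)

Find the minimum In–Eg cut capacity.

Augment In→a→d→e→Eg: bottleneck 2, flow now 2.
Augment In→b→d→e→Eg: bottleneck 2, flow now 4.
Augment In→c→d→e→Eg: bottleneck 1, flow now 5.
Augment In→c→d→f→Eg: bottleneck 3, flow now 8.
Augment In→c→d→g→Eg: bottleneck 3, flow now 11.
No augmenting path remains; maximum flow = 11.
By max-flow min-cut, the minimum cut capacity equals the max flow.
In the residual graph, reachable from In: {In, a, b, c, d, e, f}.
Min-cut edges: d→g (3), e→Eg (5), f→Eg (3); capacity 3 + 5 + 3 = 11.

11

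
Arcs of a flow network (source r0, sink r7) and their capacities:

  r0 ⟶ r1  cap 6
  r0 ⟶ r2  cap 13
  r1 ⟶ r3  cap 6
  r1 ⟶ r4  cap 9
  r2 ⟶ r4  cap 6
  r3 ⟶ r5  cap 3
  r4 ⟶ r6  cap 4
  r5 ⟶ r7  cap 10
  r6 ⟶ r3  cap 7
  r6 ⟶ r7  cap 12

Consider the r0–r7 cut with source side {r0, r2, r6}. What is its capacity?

31

Edges leaving {r0, r2, r6}: r0→r1 (6), r2→r4 (6), r6→r3 (7), r6→r7 (12).
Cut capacity = 6 + 6 + 7 + 12 = 31.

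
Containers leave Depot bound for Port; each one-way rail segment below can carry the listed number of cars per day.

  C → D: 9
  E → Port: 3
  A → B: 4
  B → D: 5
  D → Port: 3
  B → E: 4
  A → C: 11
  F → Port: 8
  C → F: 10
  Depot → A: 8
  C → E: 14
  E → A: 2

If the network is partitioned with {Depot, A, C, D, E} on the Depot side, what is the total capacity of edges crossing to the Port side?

20

Edges leaving {Depot, A, C, D, E}: A→B (4), C→F (10), D→Port (3), E→Port (3).
Cut capacity = 4 + 10 + 3 + 3 = 20.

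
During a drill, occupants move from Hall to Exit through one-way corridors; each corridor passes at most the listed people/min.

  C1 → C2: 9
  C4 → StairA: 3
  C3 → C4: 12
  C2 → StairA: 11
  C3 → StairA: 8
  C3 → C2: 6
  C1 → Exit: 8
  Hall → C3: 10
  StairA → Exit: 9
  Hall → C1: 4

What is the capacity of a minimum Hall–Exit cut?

13

Augment Hall→C1→Exit: bottleneck 4, flow now 4.
Augment Hall→C3→StairA→Exit: bottleneck 8, flow now 12.
Augment Hall→C3→C4→StairA→Exit: bottleneck 1, flow now 13.
No augmenting path remains; maximum flow = 13.
By max-flow min-cut, the minimum cut capacity equals the max flow.
In the residual graph, reachable from Hall: {Hall, C3, C4, C2, StairA}.
Min-cut edges: Hall→C1 (4), StairA→Exit (9); capacity 4 + 9 = 13.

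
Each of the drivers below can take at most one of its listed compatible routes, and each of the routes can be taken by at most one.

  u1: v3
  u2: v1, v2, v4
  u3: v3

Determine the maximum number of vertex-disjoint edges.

2

Unit-capacity flow: source→left, listed edges, right→sink; max matching = max flow.
Augmenting path u1→v3 (+1); matched 1.
Augmenting path u2→v1 (+1); matched 2.
No augmenting path remains; maximum matching = 2.
König certificate: {u2, v3} is a vertex cover of size 2 (every listed pair touches it), so no matching can be larger.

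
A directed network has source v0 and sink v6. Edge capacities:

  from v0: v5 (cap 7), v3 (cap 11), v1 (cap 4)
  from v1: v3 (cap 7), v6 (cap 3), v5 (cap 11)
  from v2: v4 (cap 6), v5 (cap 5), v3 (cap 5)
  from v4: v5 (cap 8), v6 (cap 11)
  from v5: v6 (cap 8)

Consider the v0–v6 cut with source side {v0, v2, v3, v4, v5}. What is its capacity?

Edges leaving {v0, v2, v3, v4, v5}: v0→v1 (4), v4→v6 (11), v5→v6 (8).
Cut capacity = 4 + 11 + 8 = 23.

23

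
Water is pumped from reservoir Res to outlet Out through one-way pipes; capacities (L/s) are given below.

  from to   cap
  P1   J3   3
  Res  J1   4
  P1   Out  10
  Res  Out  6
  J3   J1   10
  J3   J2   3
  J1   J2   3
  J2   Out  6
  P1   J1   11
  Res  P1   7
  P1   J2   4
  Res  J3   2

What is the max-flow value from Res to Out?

18

Augment Res→Out: bottleneck 6, flow now 6.
Augment Res→P1→Out: bottleneck 7, flow now 13.
Augment Res→J3→J2→Out: bottleneck 2, flow now 15.
Augment Res→J1→J2→Out: bottleneck 3, flow now 18.
No augmenting path remains; maximum flow = 18.
In the residual graph, reachable from Res: {Res, J1}.
Min-cut edges: Res→P1 (7), Res→J3 (2), Res→Out (6), J1→J2 (3); capacity 7 + 2 + 6 + 3 = 18.
This cut is saturated, so no flow can exceed 18.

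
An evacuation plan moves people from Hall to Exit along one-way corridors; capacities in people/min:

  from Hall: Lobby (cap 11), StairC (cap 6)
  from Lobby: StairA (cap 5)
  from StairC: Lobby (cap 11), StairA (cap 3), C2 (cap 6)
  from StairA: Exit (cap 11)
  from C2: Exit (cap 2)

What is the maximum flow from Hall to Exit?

Augment Hall→Lobby→StairA→Exit: bottleneck 5, flow now 5.
Augment Hall→StairC→StairA→Exit: bottleneck 3, flow now 8.
Augment Hall→StairC→C2→Exit: bottleneck 2, flow now 10.
No augmenting path remains; maximum flow = 10.
In the residual graph, reachable from Hall: {Hall, Lobby, StairC, C2}.
Min-cut edges: Lobby→StairA (5), StairC→StairA (3), C2→Exit (2); capacity 5 + 3 + 2 = 10.
This cut is saturated, so no flow can exceed 10.

10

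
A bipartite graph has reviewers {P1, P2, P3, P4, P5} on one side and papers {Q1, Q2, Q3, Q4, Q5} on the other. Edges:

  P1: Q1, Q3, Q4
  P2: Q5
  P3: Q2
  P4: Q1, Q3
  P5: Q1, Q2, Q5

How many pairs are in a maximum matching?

Unit-capacity flow: source→left, listed edges, right→sink; max matching = max flow.
Augmenting path P1→Q1 (+1); matched 1.
Augmenting path P2→Q5 (+1); matched 2.
Augmenting path P3→Q2 (+1); matched 3.
Augmenting path P4→Q3 (+1); matched 4.
Augmenting path P5→Q1→P1→Q4 (+1); matched 5.
No augmenting path remains; maximum matching = 5.
König certificate: {P1, P2, P3, P4, P5} is a vertex cover of size 5 (every listed pair touches it), so no matching can be larger.

5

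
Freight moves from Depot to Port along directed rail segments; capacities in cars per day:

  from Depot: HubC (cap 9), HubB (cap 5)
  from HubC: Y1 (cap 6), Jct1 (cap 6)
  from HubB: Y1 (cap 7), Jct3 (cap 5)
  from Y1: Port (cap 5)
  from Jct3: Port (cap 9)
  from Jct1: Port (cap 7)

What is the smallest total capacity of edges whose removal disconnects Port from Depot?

Augment Depot→HubC→Y1→Port: bottleneck 5, flow now 5.
Augment Depot→HubC→Jct1→Port: bottleneck 4, flow now 9.
Augment Depot→HubB→Jct3→Port: bottleneck 5, flow now 14.
No augmenting path remains; maximum flow = 14.
By max-flow min-cut, the minimum cut capacity equals the max flow.
In the residual graph, reachable from Depot: {Depot}.
Min-cut edges: Depot→HubC (9), Depot→HubB (5); capacity 9 + 5 = 14.

14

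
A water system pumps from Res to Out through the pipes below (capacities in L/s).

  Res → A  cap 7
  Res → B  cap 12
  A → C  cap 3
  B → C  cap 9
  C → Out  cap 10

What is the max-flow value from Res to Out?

10

Augment Res→A→C→Out: bottleneck 3, flow now 3.
Augment Res→B→C→Out: bottleneck 7, flow now 10.
No augmenting path remains; maximum flow = 10.
In the residual graph, reachable from Res: {Res, A, B, C}.
Min-cut edges: C→Out (10); capacity 10 = 10.
This cut is saturated, so no flow can exceed 10.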